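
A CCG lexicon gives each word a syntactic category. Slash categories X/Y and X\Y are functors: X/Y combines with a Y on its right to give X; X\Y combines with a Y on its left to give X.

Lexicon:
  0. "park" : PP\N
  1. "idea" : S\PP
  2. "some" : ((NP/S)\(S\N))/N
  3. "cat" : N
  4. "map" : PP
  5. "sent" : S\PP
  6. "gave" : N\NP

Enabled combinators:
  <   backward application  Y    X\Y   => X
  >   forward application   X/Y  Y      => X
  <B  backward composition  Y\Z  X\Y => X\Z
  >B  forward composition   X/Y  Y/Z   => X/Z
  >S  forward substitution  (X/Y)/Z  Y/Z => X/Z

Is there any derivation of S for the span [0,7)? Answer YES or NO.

NO

PP\N S\PP ((NP/S)\(S\N))/N N PP S\PP N\NP
CKY chart[0,7] = {N}; S ∉ chart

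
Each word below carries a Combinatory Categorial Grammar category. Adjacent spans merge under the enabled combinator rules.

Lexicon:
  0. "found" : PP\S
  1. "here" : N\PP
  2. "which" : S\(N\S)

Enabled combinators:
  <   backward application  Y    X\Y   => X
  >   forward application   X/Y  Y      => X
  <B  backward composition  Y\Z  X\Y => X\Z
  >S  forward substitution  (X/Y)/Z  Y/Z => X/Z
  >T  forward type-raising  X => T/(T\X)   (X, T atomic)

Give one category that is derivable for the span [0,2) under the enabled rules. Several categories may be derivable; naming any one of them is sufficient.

[0,3] S   <
  [0,2] N\S   <B
    [0,1] "found" : PP\S
    [1,2] "here" : N\PP
  [2,3] "which" : S\(N\S)

N\S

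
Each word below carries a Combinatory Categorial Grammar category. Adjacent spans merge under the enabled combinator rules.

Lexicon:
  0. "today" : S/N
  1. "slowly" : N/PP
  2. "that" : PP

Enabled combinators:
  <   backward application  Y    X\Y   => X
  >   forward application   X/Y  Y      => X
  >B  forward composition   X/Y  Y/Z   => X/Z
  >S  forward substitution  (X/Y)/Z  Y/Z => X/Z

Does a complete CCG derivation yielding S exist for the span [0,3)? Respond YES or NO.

YES

[0,3] S   >
  [0,1] "today" : S/N
  [1,3] N   >
    [1,2] "slowly" : N/PP
    [2,3] "that" : PP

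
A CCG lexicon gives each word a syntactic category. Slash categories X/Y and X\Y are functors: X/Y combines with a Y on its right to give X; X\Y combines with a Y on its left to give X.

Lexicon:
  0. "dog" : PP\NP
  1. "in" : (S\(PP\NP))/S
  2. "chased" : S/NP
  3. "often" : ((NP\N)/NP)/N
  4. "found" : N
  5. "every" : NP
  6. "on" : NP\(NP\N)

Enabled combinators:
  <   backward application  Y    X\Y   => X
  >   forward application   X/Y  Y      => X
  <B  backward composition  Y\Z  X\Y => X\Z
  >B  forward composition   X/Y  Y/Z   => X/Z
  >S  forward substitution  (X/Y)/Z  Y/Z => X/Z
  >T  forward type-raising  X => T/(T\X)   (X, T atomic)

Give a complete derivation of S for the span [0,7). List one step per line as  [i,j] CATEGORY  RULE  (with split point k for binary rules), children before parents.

[0,1] PP\NP  lex  "dog"
[1,2] (S\(PP\NP))/S  lex  "in"
[2,3] S/NP  lex  "chased"
[3,4] ((NP\N)/NP)/N  lex  "often"
[4,5] N  lex  "found"
[3,5] (NP\N)/NP  >  k=4
[5,6] NP  lex  "every"
[3,6] NP\N  >  k=5
[6,7] NP\(NP\N)  lex  "on"
[3,7] NP  <  k=6
[2,7] S  >  k=3
[1,7] S\(PP\NP)  >  k=2
[0,7] S  <  k=1

[0,7] S   <
  [0,1] "dog" : PP\NP
  [1,7] S\(PP\NP)   >
    [1,2] "in" : (S\(PP\NP))/S
    [2,7] S   >
      [2,3] "chased" : S/NP
      [3,7] NP   <
        [3,6] NP\N   >
          [3,5] (NP\N)/NP   >
            [3,4] "often" : ((NP\N)/NP)/N
            [4,5] "found" : N
          [5,6] "every" : NP
        [6,7] "on" : NP\(NP\N)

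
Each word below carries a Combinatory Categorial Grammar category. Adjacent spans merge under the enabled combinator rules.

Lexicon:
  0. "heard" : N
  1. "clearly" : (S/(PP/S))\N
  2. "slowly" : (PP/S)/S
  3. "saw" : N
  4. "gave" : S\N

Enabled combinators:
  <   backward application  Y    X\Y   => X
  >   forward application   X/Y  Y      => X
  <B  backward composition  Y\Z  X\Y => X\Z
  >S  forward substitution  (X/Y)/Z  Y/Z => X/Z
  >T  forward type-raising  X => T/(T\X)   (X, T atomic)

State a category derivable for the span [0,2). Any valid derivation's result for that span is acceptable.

[0,5] S   >
  [0,2] S/(PP/S)   <
    [0,1] "heard" : N
    [1,2] "clearly" : (S/(PP/S))\N
  [2,5] PP/S   >
    [2,3] "slowly" : (PP/S)/S
    [3,5] S   <
      [3,4] "saw" : N
      [4,5] "gave" : S\N

S/(PP/S)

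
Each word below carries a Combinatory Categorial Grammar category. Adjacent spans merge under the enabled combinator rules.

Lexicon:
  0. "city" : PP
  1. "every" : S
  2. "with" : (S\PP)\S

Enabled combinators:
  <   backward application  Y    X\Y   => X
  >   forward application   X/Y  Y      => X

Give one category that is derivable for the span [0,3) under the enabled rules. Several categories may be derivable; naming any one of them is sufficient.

S

[0,3] S   <
  [0,1] "city" : PP
  [1,3] S\PP   <
    [1,2] "every" : S
    [2,3] "with" : (S\PP)\S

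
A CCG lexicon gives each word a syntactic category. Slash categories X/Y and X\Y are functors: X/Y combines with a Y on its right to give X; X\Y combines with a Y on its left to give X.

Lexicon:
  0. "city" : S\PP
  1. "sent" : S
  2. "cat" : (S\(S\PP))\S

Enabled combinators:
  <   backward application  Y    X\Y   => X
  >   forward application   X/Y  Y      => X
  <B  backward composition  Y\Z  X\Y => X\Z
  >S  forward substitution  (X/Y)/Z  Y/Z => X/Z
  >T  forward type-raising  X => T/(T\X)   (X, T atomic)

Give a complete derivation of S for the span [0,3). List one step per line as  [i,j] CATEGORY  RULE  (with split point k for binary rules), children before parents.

[0,1] S\PP  lex  "city"
[1,2] S  lex  "sent"
[2,3] (S\(S\PP))\S  lex  "cat"
[1,3] S\(S\PP)  <  k=2
[0,3] S  <  k=1

[0,3] S   <
  [0,1] "city" : S\PP
  [1,3] S\(S\PP)   <
    [1,2] "sent" : S
    [2,3] "cat" : (S\(S\PP))\S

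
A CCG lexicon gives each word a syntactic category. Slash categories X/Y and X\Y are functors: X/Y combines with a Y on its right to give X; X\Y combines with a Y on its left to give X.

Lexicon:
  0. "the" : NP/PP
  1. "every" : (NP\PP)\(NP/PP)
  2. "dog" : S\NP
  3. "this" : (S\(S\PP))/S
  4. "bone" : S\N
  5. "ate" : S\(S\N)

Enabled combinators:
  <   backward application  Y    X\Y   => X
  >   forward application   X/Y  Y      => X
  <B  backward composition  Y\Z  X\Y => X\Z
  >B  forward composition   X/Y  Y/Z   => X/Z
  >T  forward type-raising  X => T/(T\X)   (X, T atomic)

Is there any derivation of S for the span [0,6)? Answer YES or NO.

YES

[0,6] S   <
  [0,3] S\PP   <B
    [0,2] NP\PP   <
      [0,1] "the" : NP/PP
      [1,2] "every" : (NP\PP)\(NP/PP)
    [2,3] "dog" : S\NP
  [3,6] S\(S\PP)   >
    [3,4] "this" : (S\(S\PP))/S
    [4,6] S   <
      [4,5] "bone" : S\N
      [5,6] "ate" : S\(S\N)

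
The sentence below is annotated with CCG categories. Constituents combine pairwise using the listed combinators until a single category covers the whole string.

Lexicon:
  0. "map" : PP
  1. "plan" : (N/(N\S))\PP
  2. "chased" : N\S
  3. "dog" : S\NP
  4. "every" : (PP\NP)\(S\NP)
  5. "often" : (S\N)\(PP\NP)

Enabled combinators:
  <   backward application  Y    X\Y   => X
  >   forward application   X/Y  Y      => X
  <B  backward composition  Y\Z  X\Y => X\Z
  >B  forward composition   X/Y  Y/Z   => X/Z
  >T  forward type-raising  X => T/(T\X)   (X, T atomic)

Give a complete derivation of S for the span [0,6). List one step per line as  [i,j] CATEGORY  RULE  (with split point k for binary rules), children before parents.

[0,6] S   <
  [0,3] N   >
    [0,2] N/(N\S)   <
      [0,1] "map" : PP
      [1,2] "plan" : (N/(N\S))\PP
    [2,3] "chased" : N\S
  [3,6] S\N   <
    [3,5] PP\NP   <
      [3,4] "dog" : S\NP
      [4,5] "every" : (PP\NP)\(S\NP)
    [5,6] "often" : (S\N)\(PP\NP)

[0,1] PP  lex  "map"
[1,2] (N/(N\S))\PP  lex  "plan"
[0,2] N/(N\S)  <  k=1
[2,3] N\S  lex  "chased"
[0,3] N  >  k=2
[3,4] S\NP  lex  "dog"
[4,5] (PP\NP)\(S\NP)  lex  "every"
[3,5] PP\NP  <  k=4
[5,6] (S\N)\(PP\NP)  lex  "often"
[3,6] S\N  <  k=5
[0,6] S  <  k=3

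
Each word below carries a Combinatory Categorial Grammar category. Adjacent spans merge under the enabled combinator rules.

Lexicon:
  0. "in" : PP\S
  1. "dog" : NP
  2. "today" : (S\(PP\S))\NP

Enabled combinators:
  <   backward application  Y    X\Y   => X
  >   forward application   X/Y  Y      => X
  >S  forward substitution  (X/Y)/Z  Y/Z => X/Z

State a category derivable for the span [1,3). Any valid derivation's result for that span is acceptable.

[0,3] S   <
  [0,1] "in" : PP\S
  [1,3] S\(PP\S)   <
    [1,2] "dog" : NP
    [2,3] "today" : (S\(PP\S))\NP

S\(PP\S)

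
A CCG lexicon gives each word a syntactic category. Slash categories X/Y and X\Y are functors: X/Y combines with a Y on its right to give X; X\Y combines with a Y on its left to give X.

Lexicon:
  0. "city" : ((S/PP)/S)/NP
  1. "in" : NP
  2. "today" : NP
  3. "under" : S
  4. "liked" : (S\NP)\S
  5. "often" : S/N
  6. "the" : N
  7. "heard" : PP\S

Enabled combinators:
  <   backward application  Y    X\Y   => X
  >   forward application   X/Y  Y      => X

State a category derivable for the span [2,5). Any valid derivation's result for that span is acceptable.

[0,8] S   >
  [0,5] S/PP   >
    [0,2] (S/PP)/S   >
      [0,1] "city" : ((S/PP)/S)/NP
      [1,2] "in" : NP
    [2,5] S   <
      [2,3] "today" : NP
      [3,5] S\NP   <
        [3,4] "under" : S
        [4,5] "liked" : (S\NP)\S
  [5,8] PP   <
    [5,7] S   >
      [5,6] "often" : S/N
      [6,7] "the" : N
    [7,8] "heard" : PP\S

S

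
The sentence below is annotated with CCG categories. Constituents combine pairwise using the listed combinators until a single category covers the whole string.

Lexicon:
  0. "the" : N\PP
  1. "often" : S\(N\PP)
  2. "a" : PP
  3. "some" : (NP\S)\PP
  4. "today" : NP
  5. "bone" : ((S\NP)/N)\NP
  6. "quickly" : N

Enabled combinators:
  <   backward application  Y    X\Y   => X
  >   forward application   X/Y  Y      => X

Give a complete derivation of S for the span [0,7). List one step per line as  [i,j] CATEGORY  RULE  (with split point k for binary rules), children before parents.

[0,7] S   <
  [0,4] NP   <
    [0,2] S   <
      [0,1] "the" : N\PP
      [1,2] "often" : S\(N\PP)
    [2,4] NP\S   <
      [2,3] "a" : PP
      [3,4] "some" : (NP\S)\PP
  [4,7] S\NP   >
    [4,6] (S\NP)/N   <
      [4,5] "today" : NP
      [5,6] "bone" : ((S\NP)/N)\NP
    [6,7] "quickly" : N

[0,1] N\PP  lex  "the"
[1,2] S\(N\PP)  lex  "often"
[0,2] S  <  k=1
[2,3] PP  lex  "a"
[3,4] (NP\S)\PP  lex  "some"
[2,4] NP\S  <  k=3
[0,4] NP  <  k=2
[4,5] NP  lex  "today"
[5,6] ((S\NP)/N)\NP  lex  "bone"
[4,6] (S\NP)/N  <  k=5
[6,7] N  lex  "quickly"
[4,7] S\NP  >  k=6
[0,7] S  <  k=4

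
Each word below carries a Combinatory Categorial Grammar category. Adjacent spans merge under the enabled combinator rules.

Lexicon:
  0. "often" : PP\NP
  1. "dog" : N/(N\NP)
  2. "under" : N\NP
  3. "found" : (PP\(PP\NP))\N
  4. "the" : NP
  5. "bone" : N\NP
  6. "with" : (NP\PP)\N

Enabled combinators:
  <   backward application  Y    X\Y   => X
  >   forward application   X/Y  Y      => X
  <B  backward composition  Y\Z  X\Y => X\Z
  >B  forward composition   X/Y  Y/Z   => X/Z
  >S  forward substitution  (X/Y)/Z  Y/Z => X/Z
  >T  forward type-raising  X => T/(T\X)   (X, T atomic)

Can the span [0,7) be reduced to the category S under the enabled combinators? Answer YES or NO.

PP\NP N/(N\NP) N\NP (PP\(PP\NP))\N NP N\NP (NP\PP)\N
CKY chart[0,7] = {N/(N\NP), NP, NP/(NP\NP), PP/(PP\NP), S/(S\NP)}; S ∉ chart

NO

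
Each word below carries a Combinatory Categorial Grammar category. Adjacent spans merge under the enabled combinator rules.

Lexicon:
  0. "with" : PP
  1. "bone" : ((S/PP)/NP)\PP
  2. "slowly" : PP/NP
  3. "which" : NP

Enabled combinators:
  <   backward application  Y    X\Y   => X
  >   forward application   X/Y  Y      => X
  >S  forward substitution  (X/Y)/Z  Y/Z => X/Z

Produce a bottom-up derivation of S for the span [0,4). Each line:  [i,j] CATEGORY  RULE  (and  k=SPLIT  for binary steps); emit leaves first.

[0,4] S   >
  [0,3] S/NP   >S
    [0,2] (S/PP)/NP   <
      [0,1] "with" : PP
      [1,2] "bone" : ((S/PP)/NP)\PP
    [2,3] "slowly" : PP/NP
  [3,4] "which" : NP

[0,1] PP  lex  "with"
[1,2] ((S/PP)/NP)\PP  lex  "bone"
[0,2] (S/PP)/NP  <  k=1
[2,3] PP/NP  lex  "slowly"
[0,3] S/NP  >S  k=2
[3,4] NP  lex  "which"
[0,4] S  >  k=3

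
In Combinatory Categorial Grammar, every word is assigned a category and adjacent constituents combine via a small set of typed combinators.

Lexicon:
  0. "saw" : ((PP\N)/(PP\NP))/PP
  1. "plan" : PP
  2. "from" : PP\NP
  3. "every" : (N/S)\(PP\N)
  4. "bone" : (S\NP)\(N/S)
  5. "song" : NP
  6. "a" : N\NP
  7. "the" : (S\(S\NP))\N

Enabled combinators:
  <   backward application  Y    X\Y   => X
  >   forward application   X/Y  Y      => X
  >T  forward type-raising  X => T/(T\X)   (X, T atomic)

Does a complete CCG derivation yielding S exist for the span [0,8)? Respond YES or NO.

[0,8] S   <
  [0,5] S\NP   <
    [0,4] N/S   <
      [0,3] PP\N   >
        [0,2] (PP\N)/(PP\NP)   >
          [0,1] "saw" : ((PP\N)/(PP\NP))/PP
          [1,2] "plan" : PP
        [2,3] "from" : PP\NP
      [3,4] "every" : (N/S)\(PP\N)
    [4,5] "bone" : (S\NP)\(N/S)
  [5,8] S\(S\NP)   <
    [5,7] N   <
      [5,6] "song" : NP
      [6,7] "a" : N\NP
    [7,8] "the" : (S\(S\NP))\N

YES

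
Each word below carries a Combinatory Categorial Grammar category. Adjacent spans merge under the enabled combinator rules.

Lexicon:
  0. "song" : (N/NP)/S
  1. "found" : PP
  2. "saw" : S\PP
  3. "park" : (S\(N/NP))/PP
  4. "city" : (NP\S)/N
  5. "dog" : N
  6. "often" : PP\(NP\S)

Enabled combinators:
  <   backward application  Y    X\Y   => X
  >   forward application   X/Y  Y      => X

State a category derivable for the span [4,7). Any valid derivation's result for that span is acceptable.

[0,7] S   <
  [0,3] N/NP   >
    [0,1] "song" : (N/NP)/S
    [1,3] S   <
      [1,2] "found" : PP
      [2,3] "saw" : S\PP
  [3,7] S\(N/NP)   >
    [3,4] "park" : (S\(N/NP))/PP
    [4,7] PP   <
      [4,6] NP\S   >
        [4,5] "city" : (NP\S)/N
        [5,6] "dog" : N
      [6,7] "often" : PP\(NP\S)

PP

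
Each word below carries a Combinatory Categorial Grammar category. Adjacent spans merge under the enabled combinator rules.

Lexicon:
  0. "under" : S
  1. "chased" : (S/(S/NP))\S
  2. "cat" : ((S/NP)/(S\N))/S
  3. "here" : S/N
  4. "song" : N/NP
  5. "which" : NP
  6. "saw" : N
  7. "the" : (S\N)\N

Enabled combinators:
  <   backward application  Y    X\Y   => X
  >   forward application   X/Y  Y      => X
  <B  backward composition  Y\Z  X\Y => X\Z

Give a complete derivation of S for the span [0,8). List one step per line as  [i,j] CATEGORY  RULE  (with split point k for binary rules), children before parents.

[0,8] S   >
  [0,2] S/(S/NP)   <
    [0,1] "under" : S
    [1,2] "chased" : (S/(S/NP))\S
  [2,8] S/NP   >
    [2,6] (S/NP)/(S\N)   >
      [2,3] "cat" : ((S/NP)/(S\N))/S
      [3,6] S   >
        [3,4] "here" : S/N
        [4,6] N   >
          [4,5] "song" : N/NP
          [5,6] "which" : NP
    [6,8] S\N   <
      [6,7] "saw" : N
      [7,8] "the" : (S\N)\N

[0,1] S  lex  "under"
[1,2] (S/(S/NP))\S  lex  "chased"
[0,2] S/(S/NP)  <  k=1
[2,3] ((S/NP)/(S\N))/S  lex  "cat"
[3,4] S/N  lex  "here"
[4,5] N/NP  lex  "song"
[5,6] NP  lex  "which"
[4,6] N  >  k=5
[3,6] S  >  k=4
[2,6] (S/NP)/(S\N)  >  k=3
[6,7] N  lex  "saw"
[7,8] (S\N)\N  lex  "the"
[6,8] S\N  <  k=7
[2,8] S/NP  >  k=6
[0,8] S  >  k=2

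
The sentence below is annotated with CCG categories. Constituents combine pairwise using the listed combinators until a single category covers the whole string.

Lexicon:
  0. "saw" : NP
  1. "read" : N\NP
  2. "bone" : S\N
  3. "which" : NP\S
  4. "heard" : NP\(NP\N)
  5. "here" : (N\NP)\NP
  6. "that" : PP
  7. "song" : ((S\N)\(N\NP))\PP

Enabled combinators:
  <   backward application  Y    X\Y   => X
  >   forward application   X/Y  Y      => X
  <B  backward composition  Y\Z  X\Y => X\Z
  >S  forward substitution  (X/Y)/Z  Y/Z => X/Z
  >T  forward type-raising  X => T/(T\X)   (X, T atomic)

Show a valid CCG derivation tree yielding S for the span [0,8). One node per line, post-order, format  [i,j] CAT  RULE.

[0,1] NP  lex  "saw"
[0,1] N/(N\NP)  >T
[1,2] N\NP  lex  "read"
[0,2] N  >  k=1
[2,3] S\N  lex  "bone"
[3,4] NP\S  lex  "which"
[2,4] NP\N  <B  k=3
[4,5] NP\(NP\N)  lex  "heard"
[2,5] NP  <  k=4
[5,6] (N\NP)\NP  lex  "here"
[2,6] N\NP  <  k=5
[6,7] PP  lex  "that"
[7,8] ((S\N)\(N\NP))\PP  lex  "song"
[6,8] (S\N)\(N\NP)  <  k=7
[2,8] S\N  <  k=6
[0,8] S  <  k=2

[0,8] S   <
  [0,2] N   >
    [0,1] N/(N\NP)   >T
      [0,1] "saw" : NP
    [1,2] "read" : N\NP
  [2,8] S\N   <
    [2,6] N\NP   <
      [2,5] NP   <
        [2,4] NP\N   <B
          [2,3] "bone" : S\N
          [3,4] "which" : NP\S
        [4,5] "heard" : NP\(NP\N)
      [5,6] "here" : (N\NP)\NP
    [6,8] (S\N)\(N\NP)   <
      [6,7] "that" : PP
      [7,8] "song" : ((S\N)\(N\NP))\PP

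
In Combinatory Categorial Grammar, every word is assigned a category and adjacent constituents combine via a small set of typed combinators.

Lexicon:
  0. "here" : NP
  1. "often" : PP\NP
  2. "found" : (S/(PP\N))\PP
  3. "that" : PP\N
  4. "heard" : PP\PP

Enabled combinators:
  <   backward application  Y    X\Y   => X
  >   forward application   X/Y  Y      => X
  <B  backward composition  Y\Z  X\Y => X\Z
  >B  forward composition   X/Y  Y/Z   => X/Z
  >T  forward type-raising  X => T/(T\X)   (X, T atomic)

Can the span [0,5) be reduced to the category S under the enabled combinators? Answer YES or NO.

[0,5] S   >
  [0,3] S/(PP\N)   <
    [0,2] PP   <
      [0,1] "here" : NP
      [1,2] "often" : PP\NP
    [2,3] "found" : (S/(PP\N))\PP
  [3,5] PP\N   <B
    [3,4] "that" : PP\N
    [4,5] "heard" : PP\PP

YES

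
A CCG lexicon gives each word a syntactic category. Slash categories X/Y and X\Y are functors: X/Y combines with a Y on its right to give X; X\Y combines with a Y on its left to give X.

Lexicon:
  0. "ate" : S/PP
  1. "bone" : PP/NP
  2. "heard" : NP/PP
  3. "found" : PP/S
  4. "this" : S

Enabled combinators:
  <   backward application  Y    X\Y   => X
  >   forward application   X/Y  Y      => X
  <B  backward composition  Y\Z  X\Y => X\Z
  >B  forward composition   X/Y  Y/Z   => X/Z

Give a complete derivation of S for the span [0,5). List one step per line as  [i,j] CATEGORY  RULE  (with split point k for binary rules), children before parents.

[0,5] S   >
  [0,3] S/PP   >B
    [0,1] "ate" : S/PP
    [1,3] PP/PP   >B
      [1,2] "bone" : PP/NP
      [2,3] "heard" : NP/PP
  [3,5] PP   >
    [3,4] "found" : PP/S
    [4,5] "this" : S

[0,1] S/PP  lex  "ate"
[1,2] PP/NP  lex  "bone"
[2,3] NP/PP  lex  "heard"
[1,3] PP/PP  >B  k=2
[0,3] S/PP  >B  k=1
[3,4] PP/S  lex  "found"
[4,5] S  lex  "this"
[3,5] PP  >  k=4
[0,5] S  >  k=3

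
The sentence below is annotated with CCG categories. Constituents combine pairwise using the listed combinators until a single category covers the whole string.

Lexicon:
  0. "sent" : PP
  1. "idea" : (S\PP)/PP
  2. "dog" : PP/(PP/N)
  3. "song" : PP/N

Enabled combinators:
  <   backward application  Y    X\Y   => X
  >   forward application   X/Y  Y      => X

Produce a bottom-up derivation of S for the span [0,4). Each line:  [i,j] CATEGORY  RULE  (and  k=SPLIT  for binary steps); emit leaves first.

[0,1] PP  lex  "sent"
[1,2] (S\PP)/PP  lex  "idea"
[2,3] PP/(PP/N)  lex  "dog"
[3,4] PP/N  lex  "song"
[2,4] PP  >  k=3
[1,4] S\PP  >  k=2
[0,4] S  <  k=1

[0,4] S   <
  [0,1] "sent" : PP
  [1,4] S\PP   >
    [1,2] "idea" : (S\PP)/PP
    [2,4] PP   >
      [2,3] "dog" : PP/(PP/N)
      [3,4] "song" : PP/N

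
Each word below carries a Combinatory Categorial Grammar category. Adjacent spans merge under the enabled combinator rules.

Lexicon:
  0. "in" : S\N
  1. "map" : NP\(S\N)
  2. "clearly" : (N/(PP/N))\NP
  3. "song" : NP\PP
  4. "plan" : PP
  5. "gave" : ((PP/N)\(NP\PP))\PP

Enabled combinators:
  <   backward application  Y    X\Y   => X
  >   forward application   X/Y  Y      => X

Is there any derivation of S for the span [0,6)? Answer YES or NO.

NO

S\N NP\(S\N) (N/(PP/N))\NP NP\PP PP ((PP/N)\(NP\PP))\PP
CKY chart[0,6] = {N}; S ∉ chart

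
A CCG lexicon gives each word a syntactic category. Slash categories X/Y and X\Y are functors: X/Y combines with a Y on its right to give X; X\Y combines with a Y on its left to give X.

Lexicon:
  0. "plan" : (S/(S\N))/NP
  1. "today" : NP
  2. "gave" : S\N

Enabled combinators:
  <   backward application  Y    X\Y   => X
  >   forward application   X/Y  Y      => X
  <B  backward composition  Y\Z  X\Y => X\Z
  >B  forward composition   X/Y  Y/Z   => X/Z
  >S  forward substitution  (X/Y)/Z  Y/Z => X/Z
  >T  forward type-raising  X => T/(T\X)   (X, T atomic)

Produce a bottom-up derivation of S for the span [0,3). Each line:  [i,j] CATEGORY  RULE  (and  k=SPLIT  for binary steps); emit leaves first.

[0,3] S   >
  [0,2] S/(S\N)   >
    [0,1] "plan" : (S/(S\N))/NP
    [1,2] "today" : NP
  [2,3] "gave" : S\N

[0,1] (S/(S\N))/NP  lex  "plan"
[1,2] NP  lex  "today"
[0,2] S/(S\N)  >  k=1
[2,3] S\N  lex  "gave"
[0,3] S  >  k=2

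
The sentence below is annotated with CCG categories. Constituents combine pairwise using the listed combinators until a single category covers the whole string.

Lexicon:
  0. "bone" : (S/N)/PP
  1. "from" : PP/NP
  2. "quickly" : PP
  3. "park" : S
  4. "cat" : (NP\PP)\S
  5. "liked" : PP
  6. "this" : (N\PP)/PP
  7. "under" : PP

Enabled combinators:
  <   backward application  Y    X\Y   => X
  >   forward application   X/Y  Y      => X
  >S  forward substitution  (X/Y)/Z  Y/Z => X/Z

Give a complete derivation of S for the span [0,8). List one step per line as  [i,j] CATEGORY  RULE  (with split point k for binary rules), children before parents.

[0,8] S   >
  [0,5] S/N   >
    [0,1] "bone" : (S/N)/PP
    [1,5] PP   >
      [1,2] "from" : PP/NP
      [2,5] NP   <
        [2,3] "quickly" : PP
        [3,5] NP\PP   <
          [3,4] "park" : S
          [4,5] "cat" : (NP\PP)\S
  [5,8] N   <
    [5,6] "liked" : PP
    [6,8] N\PP   >
      [6,7] "this" : (N\PP)/PP
      [7,8] "under" : PP

[0,1] (S/N)/PP  lex  "bone"
[1,2] PP/NP  lex  "from"
[2,3] PP  lex  "quickly"
[3,4] S  lex  "park"
[4,5] (NP\PP)\S  lex  "cat"
[3,5] NP\PP  <  k=4
[2,5] NP  <  k=3
[1,5] PP  >  k=2
[0,5] S/N  >  k=1
[5,6] PP  lex  "liked"
[6,7] (N\PP)/PP  lex  "this"
[7,8] PP  lex  "under"
[6,8] N\PP  >  k=7
[5,8] N  <  k=6
[0,8] S  >  k=5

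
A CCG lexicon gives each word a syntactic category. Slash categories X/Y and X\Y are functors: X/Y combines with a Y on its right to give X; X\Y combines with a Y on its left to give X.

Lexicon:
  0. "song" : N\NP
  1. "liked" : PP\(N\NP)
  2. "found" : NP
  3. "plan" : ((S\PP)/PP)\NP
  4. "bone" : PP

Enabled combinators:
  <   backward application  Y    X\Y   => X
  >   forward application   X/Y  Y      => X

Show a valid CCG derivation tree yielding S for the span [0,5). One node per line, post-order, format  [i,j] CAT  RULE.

[0,1] N\NP  lex  "song"
[1,2] PP\(N\NP)  lex  "liked"
[0,2] PP  <  k=1
[2,3] NP  lex  "found"
[3,4] ((S\PP)/PP)\NP  lex  "plan"
[2,4] (S\PP)/PP  <  k=3
[4,5] PP  lex  "bone"
[2,5] S\PP  >  k=4
[0,5] S  <  k=2

[0,5] S   <
  [0,2] PP   <
    [0,1] "song" : N\NP
    [1,2] "liked" : PP\(N\NP)
  [2,5] S\PP   >
    [2,4] (S\PP)/PP   <
      [2,3] "found" : NP
      [3,4] "plan" : ((S\PP)/PP)\NP
    [4,5] "bone" : PP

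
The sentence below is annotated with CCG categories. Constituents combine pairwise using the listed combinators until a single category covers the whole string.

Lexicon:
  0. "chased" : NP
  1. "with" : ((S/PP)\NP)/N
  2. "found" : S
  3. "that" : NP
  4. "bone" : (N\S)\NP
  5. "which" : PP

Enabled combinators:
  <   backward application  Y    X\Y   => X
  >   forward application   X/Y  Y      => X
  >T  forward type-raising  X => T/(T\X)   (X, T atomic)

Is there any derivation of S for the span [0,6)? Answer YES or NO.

[0,6] S   >
  [0,5] S/PP   <
    [0,1] "chased" : NP
    [1,5] (S/PP)\NP   >
      [1,2] "with" : ((S/PP)\NP)/N
      [2,5] N   >
        [2,3] N/(N\S)   >T
          [2,3] "found" : S
        [3,5] N\S   <
          [3,4] "that" : NP
          [4,5] "bone" : (N\S)\NP
  [5,6] "which" : PP

YES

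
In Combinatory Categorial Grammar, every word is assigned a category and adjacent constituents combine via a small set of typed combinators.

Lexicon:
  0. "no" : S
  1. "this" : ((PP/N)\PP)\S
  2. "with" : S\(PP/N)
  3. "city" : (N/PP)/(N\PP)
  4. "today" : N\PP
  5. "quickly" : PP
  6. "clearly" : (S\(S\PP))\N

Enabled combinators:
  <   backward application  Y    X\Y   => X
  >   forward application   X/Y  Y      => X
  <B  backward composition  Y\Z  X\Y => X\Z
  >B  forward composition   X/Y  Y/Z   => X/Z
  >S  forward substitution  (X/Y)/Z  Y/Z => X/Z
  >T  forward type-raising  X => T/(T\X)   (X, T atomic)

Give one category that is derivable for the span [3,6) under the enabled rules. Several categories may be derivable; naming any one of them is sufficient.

[0,7] S   <
  [0,3] S\PP   <B
    [0,2] (PP/N)\PP   <
      [0,1] "no" : S
      [1,2] "this" : ((PP/N)\PP)\S
    [2,3] "with" : S\(PP/N)
  [3,7] S\(S\PP)   <
    [3,6] N   >
      [3,5] N/PP   >
        [3,4] "city" : (N/PP)/(N\PP)
        [4,5] "today" : N\PP
      [5,6] "quickly" : PP
    [6,7] "clearly" : (S\(S\PP))\N

N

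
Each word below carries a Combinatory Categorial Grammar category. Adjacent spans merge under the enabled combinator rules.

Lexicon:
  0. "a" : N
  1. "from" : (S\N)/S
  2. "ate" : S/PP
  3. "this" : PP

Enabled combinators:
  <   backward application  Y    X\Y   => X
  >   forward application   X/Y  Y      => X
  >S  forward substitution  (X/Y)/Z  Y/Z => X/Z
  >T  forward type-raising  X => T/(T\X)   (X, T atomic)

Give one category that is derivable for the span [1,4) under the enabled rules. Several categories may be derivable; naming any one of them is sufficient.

S\N

[0,4] S   >
  [0,1] S/(S\N)   >T
    [0,1] "a" : N
  [1,4] S\N   >
    [1,2] "from" : (S\N)/S
    [2,4] S   >
      [2,3] "ate" : S/PP
      [3,4] "this" : PP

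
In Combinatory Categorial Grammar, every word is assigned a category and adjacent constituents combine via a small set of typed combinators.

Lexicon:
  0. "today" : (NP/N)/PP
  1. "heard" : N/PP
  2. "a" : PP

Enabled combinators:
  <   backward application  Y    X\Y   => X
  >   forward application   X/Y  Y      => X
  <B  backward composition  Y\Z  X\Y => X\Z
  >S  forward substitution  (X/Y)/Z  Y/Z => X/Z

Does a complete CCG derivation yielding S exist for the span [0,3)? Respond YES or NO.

NO

(NP/N)/PP N/PP PP
CKY chart[0,3] = {NP}; S ∉ chart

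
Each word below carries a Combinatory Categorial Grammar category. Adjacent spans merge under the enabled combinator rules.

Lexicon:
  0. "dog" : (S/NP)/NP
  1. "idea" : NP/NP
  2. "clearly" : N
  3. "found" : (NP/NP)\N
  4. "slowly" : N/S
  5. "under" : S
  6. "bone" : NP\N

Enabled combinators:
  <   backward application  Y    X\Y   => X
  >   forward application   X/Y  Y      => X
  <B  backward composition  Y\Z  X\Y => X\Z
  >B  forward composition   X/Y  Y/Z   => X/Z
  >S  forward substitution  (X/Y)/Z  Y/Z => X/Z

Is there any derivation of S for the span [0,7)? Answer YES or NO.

YES

[0,7] S   >
  [0,4] S/NP   >B
    [0,2] S/NP   >S
      [0,1] "dog" : (S/NP)/NP
      [1,2] "idea" : NP/NP
    [2,4] NP/NP   <
      [2,3] "clearly" : N
      [3,4] "found" : (NP/NP)\N
  [4,7] NP   <
    [4,6] N   >
      [4,5] "slowly" : N/S
      [5,6] "under" : S
    [6,7] "bone" : NP\N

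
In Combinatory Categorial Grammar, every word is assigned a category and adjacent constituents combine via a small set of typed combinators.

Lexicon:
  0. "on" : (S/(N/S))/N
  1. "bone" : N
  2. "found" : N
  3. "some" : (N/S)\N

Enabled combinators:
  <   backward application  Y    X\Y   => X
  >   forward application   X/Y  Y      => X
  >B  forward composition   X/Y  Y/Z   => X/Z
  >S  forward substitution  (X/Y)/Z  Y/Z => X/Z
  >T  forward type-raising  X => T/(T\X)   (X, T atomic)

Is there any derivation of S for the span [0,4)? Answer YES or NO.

YES

[0,4] S   >
  [0,2] S/(N/S)   >
    [0,1] "on" : (S/(N/S))/N
    [1,2] "bone" : N
  [2,4] N/S   <
    [2,3] "found" : N
    [3,4] "some" : (N/S)\N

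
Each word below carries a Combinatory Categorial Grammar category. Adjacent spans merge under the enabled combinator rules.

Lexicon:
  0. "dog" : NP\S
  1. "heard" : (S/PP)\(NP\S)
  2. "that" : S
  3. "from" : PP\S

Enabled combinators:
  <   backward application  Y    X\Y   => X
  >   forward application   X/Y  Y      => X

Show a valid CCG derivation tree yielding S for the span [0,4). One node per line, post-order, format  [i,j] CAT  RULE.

[0,1] NP\S  lex  "dog"
[1,2] (S/PP)\(NP\S)  lex  "heard"
[0,2] S/PP  <  k=1
[2,3] S  lex  "that"
[3,4] PP\S  lex  "from"
[2,4] PP  <  k=3
[0,4] S  >  k=2

[0,4] S   >
  [0,2] S/PP   <
    [0,1] "dog" : NP\S
    [1,2] "heard" : (S/PP)\(NP\S)
  [2,4] PP   <
    [2,3] "that" : S
    [3,4] "from" : PP\S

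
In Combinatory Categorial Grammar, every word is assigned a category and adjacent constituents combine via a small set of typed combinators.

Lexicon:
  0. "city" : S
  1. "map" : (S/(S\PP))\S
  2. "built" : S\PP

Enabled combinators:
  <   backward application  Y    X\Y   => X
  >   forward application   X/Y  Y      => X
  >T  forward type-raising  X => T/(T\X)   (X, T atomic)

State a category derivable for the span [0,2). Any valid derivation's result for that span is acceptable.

S/(S\PP)

[0,3] S   >
  [0,2] S/(S\PP)   <
    [0,1] "city" : S
    [1,2] "map" : (S/(S\PP))\S
  [2,3] "built" : S\PP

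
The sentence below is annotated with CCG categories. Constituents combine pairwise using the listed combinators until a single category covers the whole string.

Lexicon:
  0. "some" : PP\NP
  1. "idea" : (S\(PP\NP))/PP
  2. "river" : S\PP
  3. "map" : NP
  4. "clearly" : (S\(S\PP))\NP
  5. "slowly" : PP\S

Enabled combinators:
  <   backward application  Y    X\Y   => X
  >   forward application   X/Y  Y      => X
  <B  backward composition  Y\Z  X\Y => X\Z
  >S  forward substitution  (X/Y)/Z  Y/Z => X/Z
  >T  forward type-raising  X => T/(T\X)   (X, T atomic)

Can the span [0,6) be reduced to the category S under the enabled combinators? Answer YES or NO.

YES

[0,6] S   <
  [0,1] "some" : PP\NP
  [1,6] S\(PP\NP)   >
    [1,2] "idea" : (S\(PP\NP))/PP
    [2,6] PP   <
      [2,5] S   <
        [2,3] "river" : S\PP
        [3,5] S\(S\PP)   <
          [3,4] "map" : NP
          [4,5] "clearly" : (S\(S\PP))\NP
      [5,6] "slowly" : PP\S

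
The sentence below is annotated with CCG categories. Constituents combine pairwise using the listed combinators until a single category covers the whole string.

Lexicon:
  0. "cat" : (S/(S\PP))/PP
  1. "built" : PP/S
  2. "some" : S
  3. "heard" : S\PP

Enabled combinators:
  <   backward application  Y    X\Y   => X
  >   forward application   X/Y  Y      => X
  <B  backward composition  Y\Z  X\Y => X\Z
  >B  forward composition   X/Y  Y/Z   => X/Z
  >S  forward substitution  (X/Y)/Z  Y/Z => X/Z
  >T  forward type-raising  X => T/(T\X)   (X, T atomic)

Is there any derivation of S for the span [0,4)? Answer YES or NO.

YES

[0,4] S   >
  [0,3] S/(S\PP)   >
    [0,1] "cat" : (S/(S\PP))/PP
    [1,3] PP   >
      [1,2] "built" : PP/S
      [2,3] "some" : S
  [3,4] "heard" : S\PP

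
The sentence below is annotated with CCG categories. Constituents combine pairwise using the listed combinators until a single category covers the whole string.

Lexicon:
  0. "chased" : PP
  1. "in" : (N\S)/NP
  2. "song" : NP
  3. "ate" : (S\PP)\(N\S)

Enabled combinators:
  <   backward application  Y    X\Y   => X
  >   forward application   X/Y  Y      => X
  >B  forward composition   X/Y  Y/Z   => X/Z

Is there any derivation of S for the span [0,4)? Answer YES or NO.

[0,4] S   <
  [0,1] "chased" : PP
  [1,4] S\PP   <
    [1,3] N\S   >
      [1,2] "in" : (N\S)/NP
      [2,3] "song" : NP
    [3,4] "ate" : (S\PP)\(N\S)

YES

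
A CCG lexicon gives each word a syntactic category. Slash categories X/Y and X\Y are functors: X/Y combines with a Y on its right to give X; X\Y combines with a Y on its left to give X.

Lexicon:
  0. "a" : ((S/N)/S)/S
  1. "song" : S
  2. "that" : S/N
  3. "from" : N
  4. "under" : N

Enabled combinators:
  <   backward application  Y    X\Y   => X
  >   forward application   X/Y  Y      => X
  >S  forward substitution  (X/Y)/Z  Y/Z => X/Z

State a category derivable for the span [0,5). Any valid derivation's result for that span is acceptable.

S

[0,5] S   >
  [0,4] S/N   >
    [0,2] (S/N)/S   >
      [0,1] "a" : ((S/N)/S)/S
      [1,2] "song" : S
    [2,4] S   >
      [2,3] "that" : S/N
      [3,4] "from" : N
  [4,5] "under" : N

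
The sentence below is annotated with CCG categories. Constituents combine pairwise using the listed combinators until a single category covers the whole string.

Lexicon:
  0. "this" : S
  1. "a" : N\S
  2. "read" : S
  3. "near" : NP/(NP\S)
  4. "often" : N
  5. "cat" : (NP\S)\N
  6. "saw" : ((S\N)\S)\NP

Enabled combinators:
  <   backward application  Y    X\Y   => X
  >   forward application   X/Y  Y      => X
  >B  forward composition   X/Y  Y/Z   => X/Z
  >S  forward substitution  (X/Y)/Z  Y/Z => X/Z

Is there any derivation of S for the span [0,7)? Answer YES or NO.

[0,7] S   <
  [0,2] N   <
    [0,1] "this" : S
    [1,2] "a" : N\S
  [2,7] S\N   <
    [2,3] "read" : S
    [3,7] (S\N)\S   <
      [3,6] NP   >
        [3,4] "near" : NP/(NP\S)
        [4,6] NP\S   <
          [4,5] "often" : N
          [5,6] "cat" : (NP\S)\N
      [6,7] "saw" : ((S\N)\S)\NP

YES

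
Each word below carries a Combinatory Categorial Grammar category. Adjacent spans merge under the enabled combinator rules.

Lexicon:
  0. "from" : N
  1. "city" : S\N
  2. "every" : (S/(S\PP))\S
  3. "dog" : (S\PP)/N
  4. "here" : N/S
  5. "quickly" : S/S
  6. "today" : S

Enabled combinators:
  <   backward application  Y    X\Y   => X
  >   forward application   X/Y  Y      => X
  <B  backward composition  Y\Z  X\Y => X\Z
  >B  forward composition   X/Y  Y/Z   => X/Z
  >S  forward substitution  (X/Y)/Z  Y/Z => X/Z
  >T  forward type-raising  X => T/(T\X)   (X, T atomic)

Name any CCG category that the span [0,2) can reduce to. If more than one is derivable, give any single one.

S

[0,7] S   >
  [0,3] S/(S\PP)   <
    [0,2] S   <
      [0,1] "from" : N
      [1,2] "city" : S\N
    [2,3] "every" : (S/(S\PP))\S
  [3,7] S\PP   >
    [3,4] "dog" : (S\PP)/N
    [4,7] N   >
      [4,6] N/S   >B
        [4,5] "here" : N/S
        [5,6] "quickly" : S/S
      [6,7] "today" : S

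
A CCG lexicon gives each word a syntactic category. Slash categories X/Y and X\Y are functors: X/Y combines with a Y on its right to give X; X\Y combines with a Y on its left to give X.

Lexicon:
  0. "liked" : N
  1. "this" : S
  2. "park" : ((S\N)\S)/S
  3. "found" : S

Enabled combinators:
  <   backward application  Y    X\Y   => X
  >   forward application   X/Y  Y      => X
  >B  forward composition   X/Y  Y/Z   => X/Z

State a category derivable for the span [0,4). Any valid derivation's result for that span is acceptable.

[0,4] S   <
  [0,1] "liked" : N
  [1,4] S\N   <
    [1,2] "this" : S
    [2,4] (S\N)\S   >
      [2,3] "park" : ((S\N)\S)/S
      [3,4] "found" : S

S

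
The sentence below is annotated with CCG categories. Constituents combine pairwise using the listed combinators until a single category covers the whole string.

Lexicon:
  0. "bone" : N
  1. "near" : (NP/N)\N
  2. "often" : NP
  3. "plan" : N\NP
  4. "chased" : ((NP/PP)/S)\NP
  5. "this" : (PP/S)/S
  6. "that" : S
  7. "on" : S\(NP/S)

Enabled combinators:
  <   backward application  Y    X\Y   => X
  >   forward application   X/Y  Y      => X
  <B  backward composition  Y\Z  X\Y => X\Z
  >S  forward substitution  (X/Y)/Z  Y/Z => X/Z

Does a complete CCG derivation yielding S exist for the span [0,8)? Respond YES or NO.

[0,8] S   <
  [0,7] NP/S   >S
    [0,5] (NP/PP)/S   <
      [0,4] NP   >
        [0,2] NP/N   <
          [0,1] "bone" : N
          [1,2] "near" : (NP/N)\N
        [2,4] N   <
          [2,3] "often" : NP
          [3,4] "plan" : N\NP
      [4,5] "chased" : ((NP/PP)/S)\NP
    [5,7] PP/S   >
      [5,6] "this" : (PP/S)/S
      [6,7] "that" : S
  [7,8] "on" : S\(NP/S)

YES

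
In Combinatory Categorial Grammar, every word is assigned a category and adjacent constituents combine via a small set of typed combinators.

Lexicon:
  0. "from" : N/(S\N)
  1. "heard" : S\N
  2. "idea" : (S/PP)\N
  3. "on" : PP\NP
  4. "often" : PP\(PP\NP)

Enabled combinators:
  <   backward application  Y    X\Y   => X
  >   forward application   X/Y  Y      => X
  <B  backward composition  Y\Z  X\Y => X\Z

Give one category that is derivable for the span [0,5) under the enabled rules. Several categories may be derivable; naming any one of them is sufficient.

S

[0,5] S   >
  [0,3] S/PP   <
    [0,2] N   >
      [0,1] "from" : N/(S\N)
      [1,2] "heard" : S\N
    [2,3] "idea" : (S/PP)\N
  [3,5] PP   <
    [3,4] "on" : PP\NP
    [4,5] "often" : PP\(PP\NP)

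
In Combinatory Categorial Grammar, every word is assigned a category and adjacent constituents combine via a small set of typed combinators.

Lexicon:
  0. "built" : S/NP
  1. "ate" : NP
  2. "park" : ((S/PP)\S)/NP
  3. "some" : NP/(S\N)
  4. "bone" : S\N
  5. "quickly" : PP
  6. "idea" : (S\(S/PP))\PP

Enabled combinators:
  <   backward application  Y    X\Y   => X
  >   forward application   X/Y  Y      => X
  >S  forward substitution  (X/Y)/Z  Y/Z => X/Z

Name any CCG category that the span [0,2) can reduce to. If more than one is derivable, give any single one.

S

[0,7] S   <
  [0,5] S/PP   <
    [0,2] S   >
      [0,1] "built" : S/NP
      [1,2] "ate" : NP
    [2,5] (S/PP)\S   >
      [2,3] "park" : ((S/PP)\S)/NP
      [3,5] NP   >
        [3,4] "some" : NP/(S\N)
        [4,5] "bone" : S\N
  [5,7] S\(S/PP)   <
    [5,6] "quickly" : PP
    [6,7] "idea" : (S\(S/PP))\PP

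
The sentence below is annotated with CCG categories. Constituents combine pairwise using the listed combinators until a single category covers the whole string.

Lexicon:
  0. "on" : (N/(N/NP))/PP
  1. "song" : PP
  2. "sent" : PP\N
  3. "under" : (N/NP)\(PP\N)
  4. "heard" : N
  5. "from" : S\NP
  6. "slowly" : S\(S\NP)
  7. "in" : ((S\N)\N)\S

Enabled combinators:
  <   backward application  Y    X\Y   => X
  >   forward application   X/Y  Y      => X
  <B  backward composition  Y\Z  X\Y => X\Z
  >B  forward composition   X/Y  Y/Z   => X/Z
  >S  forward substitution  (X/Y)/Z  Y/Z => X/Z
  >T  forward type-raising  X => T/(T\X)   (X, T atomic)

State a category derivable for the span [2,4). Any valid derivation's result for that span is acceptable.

[0,8] S   <
  [0,4] N   >
    [0,2] N/(N/NP)   >
      [0,1] "on" : (N/(N/NP))/PP
      [1,2] "song" : PP
    [2,4] N/NP   <
      [2,3] "sent" : PP\N
      [3,4] "under" : (N/NP)\(PP\N)
  [4,8] S\N   <
    [4,5] "heard" : N
    [5,8] (S\N)\N   <
      [5,7] S   <
        [5,6] "from" : S\NP
        [6,7] "slowly" : S\(S\NP)
      [7,8] "in" : ((S\N)\N)\S

N/NP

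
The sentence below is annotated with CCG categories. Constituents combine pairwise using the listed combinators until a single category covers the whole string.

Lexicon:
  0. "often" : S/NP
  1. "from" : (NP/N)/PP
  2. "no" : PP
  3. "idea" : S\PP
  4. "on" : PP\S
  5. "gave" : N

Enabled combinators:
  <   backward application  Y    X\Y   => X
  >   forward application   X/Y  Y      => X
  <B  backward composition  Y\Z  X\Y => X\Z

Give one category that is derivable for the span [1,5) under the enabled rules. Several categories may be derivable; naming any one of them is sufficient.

[0,6] S   >
  [0,1] "often" : S/NP
  [1,6] NP   >
    [1,5] NP/N   >
      [1,2] "from" : (NP/N)/PP
      [2,5] PP   <
        [2,4] S   <
          [2,3] "no" : PP
          [3,4] "idea" : S\PP
        [4,5] "on" : PP\S
    [5,6] "gave" : N

NP/N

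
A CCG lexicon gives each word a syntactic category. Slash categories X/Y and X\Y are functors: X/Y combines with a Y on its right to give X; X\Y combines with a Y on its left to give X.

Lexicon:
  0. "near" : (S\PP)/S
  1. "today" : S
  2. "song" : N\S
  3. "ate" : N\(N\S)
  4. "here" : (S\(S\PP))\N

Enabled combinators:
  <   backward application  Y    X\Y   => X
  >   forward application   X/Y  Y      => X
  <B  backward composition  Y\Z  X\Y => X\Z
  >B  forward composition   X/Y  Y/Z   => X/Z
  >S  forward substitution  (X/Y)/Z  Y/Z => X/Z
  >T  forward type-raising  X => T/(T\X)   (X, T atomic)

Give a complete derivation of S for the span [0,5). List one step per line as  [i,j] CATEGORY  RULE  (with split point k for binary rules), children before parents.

[0,5] S   <
  [0,2] S\PP   >
    [0,1] "near" : (S\PP)/S
    [1,2] "today" : S
  [2,5] S\(S\PP)   <
    [2,4] N   <
      [2,3] "song" : N\S
      [3,4] "ate" : N\(N\S)
    [4,5] "here" : (S\(S\PP))\N

[0,1] (S\PP)/S  lex  "near"
[1,2] S  lex  "today"
[0,2] S\PP  >  k=1
[2,3] N\S  lex  "song"
[3,4] N\(N\S)  lex  "ate"
[2,4] N  <  k=3
[4,5] (S\(S\PP))\N  lex  "here"
[2,5] S\(S\PP)  <  k=4
[0,5] S  <  k=2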